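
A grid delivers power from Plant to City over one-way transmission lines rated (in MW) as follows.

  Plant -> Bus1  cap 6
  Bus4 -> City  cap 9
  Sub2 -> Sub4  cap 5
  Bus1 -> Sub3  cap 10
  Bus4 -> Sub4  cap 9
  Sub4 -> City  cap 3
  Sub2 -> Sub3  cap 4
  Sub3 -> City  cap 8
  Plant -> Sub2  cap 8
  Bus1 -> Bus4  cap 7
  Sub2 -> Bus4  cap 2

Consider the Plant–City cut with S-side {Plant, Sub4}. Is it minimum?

No — its capacity is 17, but the minimum cut has capacity 14.

Given cut capacity: 6 + 8 + 3 = 17.
Augment Plant→Bus1→Sub3→City: bottleneck 6, flow now 6.
Augment Plant→Sub2→Sub4→City: bottleneck 3, flow now 9.
Augment Plant→Sub2→Sub3→City: bottleneck 2, flow now 11.
Augment Plant→Sub2→Bus4→City: bottleneck 2, flow now 13.
Augment Plant→Sub2→Sub3→Bus1→Bus4→City: bottleneck 1, flow now 14. (uses reverse residual edge)
No augmenting path remains; maximum flow = 14.
In the residual graph, reachable from Plant: {Plant}.
Min-cut edges: Plant→Bus1 (6), Plant→Sub2 (8); capacity 6 + 8 = 14.
Cut capacity 17 exceeds the max flow 14, so it is not minimum.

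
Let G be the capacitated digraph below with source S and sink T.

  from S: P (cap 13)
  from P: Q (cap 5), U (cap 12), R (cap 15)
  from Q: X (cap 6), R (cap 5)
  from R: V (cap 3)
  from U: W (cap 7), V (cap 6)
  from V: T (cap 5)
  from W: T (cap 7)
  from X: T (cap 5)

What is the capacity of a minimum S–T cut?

13

Augment S→P→Q→X→T: bottleneck 5, flow now 5.
Augment S→P→R→V→T: bottleneck 3, flow now 8.
Augment S→P→U→V→T: bottleneck 2, flow now 10.
Augment S→P→U→W→T: bottleneck 3, flow now 13.
No augmenting path remains; maximum flow = 13.
By max-flow min-cut, the minimum cut capacity equals the max flow.
In the residual graph, reachable from S: {S}.
Min-cut edges: S→P (13); capacity 13 = 13.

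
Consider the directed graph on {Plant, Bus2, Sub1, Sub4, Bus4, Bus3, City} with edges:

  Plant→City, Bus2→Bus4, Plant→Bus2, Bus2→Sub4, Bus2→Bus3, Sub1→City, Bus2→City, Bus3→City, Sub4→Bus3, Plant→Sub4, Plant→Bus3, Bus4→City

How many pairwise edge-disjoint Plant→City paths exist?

Assign every edge capacity 1; by Menger, the answer equals the max flow.
Path Plant→City (+1); total 1.
Path Plant→Bus2→City (+1); total 2.
Path Plant→Bus3→City (+1); total 3.
No residual Plant→City path; max flow = 3.
Certifying cut of size 3: {Bus3→City, Plant→Bus2, Plant→City}.

3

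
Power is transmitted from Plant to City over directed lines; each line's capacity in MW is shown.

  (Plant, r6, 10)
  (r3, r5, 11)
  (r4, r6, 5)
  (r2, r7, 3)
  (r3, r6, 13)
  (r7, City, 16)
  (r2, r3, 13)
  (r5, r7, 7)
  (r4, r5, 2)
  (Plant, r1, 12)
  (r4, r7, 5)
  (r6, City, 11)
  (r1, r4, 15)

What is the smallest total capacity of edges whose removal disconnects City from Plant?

18

Augment Plant→r6→City: bottleneck 10, flow now 10.
Augment Plant→r1→r4→r6→City: bottleneck 1, flow now 11.
Augment Plant→r1→r4→r7→City: bottleneck 5, flow now 16.
Augment Plant→r1→r4→r5→r7→City: bottleneck 2, flow now 18.
No augmenting path remains; maximum flow = 18.
By max-flow min-cut, the minimum cut capacity equals the max flow.
In the residual graph, reachable from Plant: {Plant, r1, r4, r6}.
Min-cut edges: r4→r5 (2), r4→r7 (5), r6→City (11); capacity 2 + 5 + 11 = 18.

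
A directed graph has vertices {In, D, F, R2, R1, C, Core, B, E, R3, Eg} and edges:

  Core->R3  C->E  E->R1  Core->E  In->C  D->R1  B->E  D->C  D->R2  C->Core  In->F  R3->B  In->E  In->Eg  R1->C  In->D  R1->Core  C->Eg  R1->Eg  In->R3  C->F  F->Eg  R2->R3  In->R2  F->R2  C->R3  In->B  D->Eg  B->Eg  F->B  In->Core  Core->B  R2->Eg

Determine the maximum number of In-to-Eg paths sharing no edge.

Assign every edge capacity 1; by Menger, the answer equals the max flow.
Path In→Eg (+1); total 1.
Path In→D→Eg (+1); total 2.
Path In→F→Eg (+1); total 3.
Path In→R2→Eg (+1); total 4.
Path In→C→Eg (+1); total 5.
Path In→B→Eg (+1); total 6.
Path In→E→R1→Eg (+1); total 7.
No residual In→Eg path; max flow = 7.
Certifying cut of size 7: {B→Eg, E→R1, In→C, In→D, In→Eg, In→F, In→R2}.

7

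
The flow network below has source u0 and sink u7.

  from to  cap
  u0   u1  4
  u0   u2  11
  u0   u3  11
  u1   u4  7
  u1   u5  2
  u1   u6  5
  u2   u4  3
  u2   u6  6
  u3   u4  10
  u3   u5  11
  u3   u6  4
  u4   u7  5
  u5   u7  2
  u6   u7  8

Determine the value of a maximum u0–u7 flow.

15

Augment u0→u1→u4→u7: bottleneck 4, flow now 4.
Augment u0→u2→u4→u7: bottleneck 1, flow now 5.
Augment u0→u2→u6→u7: bottleneck 6, flow now 11.
Augment u0→u3→u5→u7: bottleneck 2, flow now 13.
Augment u0→u3→u6→u7: bottleneck 2, flow now 15.
No augmenting path remains; maximum flow = 15.
In the residual graph, reachable from u0: {u0, u1, u2, u3, u4, u5, u6}.
Min-cut edges: u4→u7 (5), u5→u7 (2), u6→u7 (8); capacity 5 + 2 + 8 = 15.
This cut is saturated, so no flow can exceed 15.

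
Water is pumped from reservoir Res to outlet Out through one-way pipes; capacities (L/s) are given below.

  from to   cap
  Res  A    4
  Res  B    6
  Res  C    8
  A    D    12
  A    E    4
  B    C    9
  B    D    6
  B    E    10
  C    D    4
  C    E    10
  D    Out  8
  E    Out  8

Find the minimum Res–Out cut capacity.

Augment Res→A→D→Out: bottleneck 4, flow now 4.
Augment Res→B→D→Out: bottleneck 4, flow now 8.
Augment Res→B→E→Out: bottleneck 2, flow now 10.
Augment Res→C→E→Out: bottleneck 6, flow now 16.
No augmenting path remains; maximum flow = 16.
By max-flow min-cut, the minimum cut capacity equals the max flow.
In the residual graph, reachable from Res: {Res, A, B, C, D, E}.
Min-cut edges: D→Out (8), E→Out (8); capacity 8 + 8 = 16.

16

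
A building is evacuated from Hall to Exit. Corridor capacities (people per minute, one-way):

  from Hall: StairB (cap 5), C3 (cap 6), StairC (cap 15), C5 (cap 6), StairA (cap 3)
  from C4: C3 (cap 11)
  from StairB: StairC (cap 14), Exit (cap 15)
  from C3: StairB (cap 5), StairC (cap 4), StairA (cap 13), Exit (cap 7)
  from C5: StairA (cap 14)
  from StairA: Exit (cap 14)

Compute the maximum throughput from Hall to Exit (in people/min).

20

Augment Hall→StairB→Exit: bottleneck 5, flow now 5.
Augment Hall→C3→Exit: bottleneck 6, flow now 11.
Augment Hall→StairA→Exit: bottleneck 3, flow now 14.
Augment Hall→C5→StairA→Exit: bottleneck 6, flow now 20.
No augmenting path remains; maximum flow = 20.
In the residual graph, reachable from Hall: {Hall, StairC}.
Min-cut edges: Hall→StairB (5), Hall→C3 (6), Hall→C5 (6), Hall→StairA (3); capacity 5 + 6 + 6 + 3 = 20.
This cut is saturated, so no flow can exceed 20.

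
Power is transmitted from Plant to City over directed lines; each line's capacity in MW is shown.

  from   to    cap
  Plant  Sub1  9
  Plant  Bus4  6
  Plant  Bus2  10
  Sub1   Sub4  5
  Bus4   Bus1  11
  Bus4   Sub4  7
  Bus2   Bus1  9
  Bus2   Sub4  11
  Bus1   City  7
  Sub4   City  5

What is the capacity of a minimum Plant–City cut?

Augment Plant→Sub1→Sub4→City: bottleneck 5, flow now 5.
Augment Plant→Bus4→Bus1→City: bottleneck 6, flow now 11.
Augment Plant→Bus2→Bus1→City: bottleneck 1, flow now 12.
No augmenting path remains; maximum flow = 12.
By max-flow min-cut, the minimum cut capacity equals the max flow.
In the residual graph, reachable from Plant: {Plant, Sub1, Bus4, Bus2, Bus1, Sub4}.
Min-cut edges: Bus1→City (7), Sub4→City (5); capacity 7 + 5 = 12.

12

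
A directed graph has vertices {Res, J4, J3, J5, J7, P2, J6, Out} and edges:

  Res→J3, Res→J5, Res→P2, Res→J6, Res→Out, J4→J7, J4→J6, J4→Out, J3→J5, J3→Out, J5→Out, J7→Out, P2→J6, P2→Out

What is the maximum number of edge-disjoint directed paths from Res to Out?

Assign every edge capacity 1; by Menger, the answer equals the max flow.
Path Res→Out (+1); total 1.
Path Res→J3→Out (+1); total 2.
Path Res→J5→Out (+1); total 3.
Path Res→P2→Out (+1); total 4.
No residual Res→Out path; max flow = 4.
Certifying cut of size 4: {Res→J3, Res→J5, Res→Out, Res→P2}.

4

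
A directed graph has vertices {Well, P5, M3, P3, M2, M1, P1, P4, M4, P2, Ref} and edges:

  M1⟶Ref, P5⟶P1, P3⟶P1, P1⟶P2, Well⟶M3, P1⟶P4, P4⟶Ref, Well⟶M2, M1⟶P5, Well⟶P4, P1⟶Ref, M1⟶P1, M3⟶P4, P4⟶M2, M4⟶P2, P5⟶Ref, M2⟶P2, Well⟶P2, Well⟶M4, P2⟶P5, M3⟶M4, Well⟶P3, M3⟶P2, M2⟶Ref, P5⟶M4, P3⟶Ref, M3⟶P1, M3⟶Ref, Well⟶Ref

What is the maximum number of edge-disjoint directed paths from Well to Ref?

6

Assign every edge capacity 1; by Menger, the answer equals the max flow.
Path Well→Ref (+1); total 1.
Path Well→M3→Ref (+1); total 2.
Path Well→P3→Ref (+1); total 3.
Path Well→M2→Ref (+1); total 4.
Path Well→P4→Ref (+1); total 5.
Path Well→P2→P5→Ref (+1); total 6.
No residual Well→Ref path; max flow = 6.
Certifying cut of size 6: {P2→P5, Well→M2, Well→M3, Well→P3, Well→P4, Well→Ref}.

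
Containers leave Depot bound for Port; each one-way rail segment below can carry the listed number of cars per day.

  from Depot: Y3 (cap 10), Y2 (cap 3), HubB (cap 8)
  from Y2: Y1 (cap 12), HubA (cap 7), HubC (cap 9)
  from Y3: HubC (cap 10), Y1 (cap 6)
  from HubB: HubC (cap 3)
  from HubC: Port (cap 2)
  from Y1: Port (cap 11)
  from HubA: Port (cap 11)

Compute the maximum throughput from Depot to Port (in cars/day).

Augment Depot→Y2→HubC→Port: bottleneck 2, flow now 2.
Augment Depot→Y2→Y1→Port: bottleneck 1, flow now 3.
Augment Depot→Y3→Y1→Port: bottleneck 6, flow now 9.
Augment Depot→Y3→HubC→Y2→Y1→Port: bottleneck 2, flow now 11. (uses reverse residual edge)
No augmenting path remains; maximum flow = 11.
In the residual graph, reachable from Depot: {Depot, Y3, HubB, HubC}.
Min-cut edges: Depot→Y2 (3), Y3→Y1 (6), HubC→Port (2); capacity 3 + 6 + 2 = 11.
This cut is saturated, so no flow can exceed 11.

11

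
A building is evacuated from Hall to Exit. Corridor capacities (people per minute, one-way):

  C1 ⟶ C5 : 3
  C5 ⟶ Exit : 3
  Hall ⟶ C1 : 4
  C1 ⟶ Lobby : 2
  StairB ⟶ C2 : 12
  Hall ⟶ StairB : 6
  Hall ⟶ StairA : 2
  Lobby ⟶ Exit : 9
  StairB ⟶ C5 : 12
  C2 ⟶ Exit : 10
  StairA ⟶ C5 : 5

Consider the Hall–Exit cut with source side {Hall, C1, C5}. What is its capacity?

Edges leaving {Hall, C1, C5}: Hall→StairB (6), Hall→StairA (2), C1→Lobby (2), C5→Exit (3).
Cut capacity = 6 + 2 + 2 + 3 = 13.

13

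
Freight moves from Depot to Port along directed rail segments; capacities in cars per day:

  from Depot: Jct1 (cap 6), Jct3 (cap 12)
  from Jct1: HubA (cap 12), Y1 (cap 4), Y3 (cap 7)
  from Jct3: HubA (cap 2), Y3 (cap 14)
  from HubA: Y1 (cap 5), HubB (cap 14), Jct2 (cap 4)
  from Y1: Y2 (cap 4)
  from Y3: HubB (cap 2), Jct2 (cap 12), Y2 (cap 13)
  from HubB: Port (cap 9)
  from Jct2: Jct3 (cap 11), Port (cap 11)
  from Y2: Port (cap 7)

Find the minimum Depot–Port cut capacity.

Augment Depot→Jct1→HubA→HubB→Port: bottleneck 6, flow now 6.
Augment Depot→Jct3→HubA→HubB→Port: bottleneck 2, flow now 8.
Augment Depot→Jct3→Y3→HubB→Port: bottleneck 1, flow now 9.
Augment Depot→Jct3→Y3→Jct2→Port: bottleneck 9, flow now 18.
No augmenting path remains; maximum flow = 18.
By max-flow min-cut, the minimum cut capacity equals the max flow.
In the residual graph, reachable from Depot: {Depot}.
Min-cut edges: Depot→Jct1 (6), Depot→Jct3 (12); capacity 6 + 12 = 18.

18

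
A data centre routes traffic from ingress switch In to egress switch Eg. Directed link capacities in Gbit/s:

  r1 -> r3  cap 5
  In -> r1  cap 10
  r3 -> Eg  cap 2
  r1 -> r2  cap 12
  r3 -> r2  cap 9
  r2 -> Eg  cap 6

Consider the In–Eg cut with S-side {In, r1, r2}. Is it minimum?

Given cut capacity: 5 + 6 = 11.
Augment In→r1→r2→Eg: bottleneck 6, flow now 6.
Augment In→r1→r3→Eg: bottleneck 2, flow now 8.
No augmenting path remains; maximum flow = 8.
In the residual graph, reachable from In: {In, r1, r2, r3}.
Min-cut edges: r2→Eg (6), r3→Eg (2); capacity 6 + 2 = 8.
Cut capacity 11 exceeds the max flow 8, so it is not minimum.

No — its capacity is 11, but the minimum cut has capacity 8.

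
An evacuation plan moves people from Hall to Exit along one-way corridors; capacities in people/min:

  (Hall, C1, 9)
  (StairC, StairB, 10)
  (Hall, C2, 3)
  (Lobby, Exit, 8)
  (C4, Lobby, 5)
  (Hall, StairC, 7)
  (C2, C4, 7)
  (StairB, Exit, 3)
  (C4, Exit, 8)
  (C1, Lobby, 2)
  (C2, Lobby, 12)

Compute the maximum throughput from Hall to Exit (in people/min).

Augment Hall→C2→C4→Exit: bottleneck 3, flow now 3.
Augment Hall→StairC→StairB→Exit: bottleneck 3, flow now 6.
Augment Hall→C1→Lobby→Exit: bottleneck 2, flow now 8.
No augmenting path remains; maximum flow = 8.
In the residual graph, reachable from Hall: {Hall, StairC, C1, StairB}.
Min-cut edges: Hall→C2 (3), C1→Lobby (2), StairB→Exit (3); capacity 3 + 2 + 3 = 8.
This cut is saturated, so no flow can exceed 8.

8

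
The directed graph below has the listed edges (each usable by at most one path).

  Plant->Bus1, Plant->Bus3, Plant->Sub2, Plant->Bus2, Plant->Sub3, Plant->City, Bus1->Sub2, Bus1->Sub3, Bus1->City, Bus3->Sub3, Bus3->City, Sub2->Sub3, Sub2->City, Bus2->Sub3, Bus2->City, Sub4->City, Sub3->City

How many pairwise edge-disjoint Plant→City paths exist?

6

Assign every edge capacity 1; by Menger, the answer equals the max flow.
Path Plant→City (+1); total 1.
Path Plant→Bus1→City (+1); total 2.
Path Plant→Bus3→City (+1); total 3.
Path Plant→Sub2→City (+1); total 4.
Path Plant→Bus2→City (+1); total 5.
Path Plant→Sub3→City (+1); total 6.
No residual Plant→City path; max flow = 6.
Certifying cut of size 6: {Plant→Bus1, Plant→Bus2, Plant→Bus3, Plant→City, Plant→Sub2, Plant→Sub3}.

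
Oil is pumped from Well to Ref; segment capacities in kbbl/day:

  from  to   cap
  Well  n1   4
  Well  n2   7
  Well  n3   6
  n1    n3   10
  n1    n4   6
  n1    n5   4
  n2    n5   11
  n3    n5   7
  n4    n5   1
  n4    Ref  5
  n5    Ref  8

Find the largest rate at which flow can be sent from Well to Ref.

Augment Well→n1→n4→Ref: bottleneck 4, flow now 4.
Augment Well→n2→n5→Ref: bottleneck 7, flow now 11.
Augment Well→n3→n5→Ref: bottleneck 1, flow now 12.
No augmenting path remains; maximum flow = 12.
In the residual graph, reachable from Well: {Well, n2, n3, n5}.
Min-cut edges: Well→n1 (4), n5→Ref (8); capacity 4 + 8 = 12.
This cut is saturated, so no flow can exceed 12.

12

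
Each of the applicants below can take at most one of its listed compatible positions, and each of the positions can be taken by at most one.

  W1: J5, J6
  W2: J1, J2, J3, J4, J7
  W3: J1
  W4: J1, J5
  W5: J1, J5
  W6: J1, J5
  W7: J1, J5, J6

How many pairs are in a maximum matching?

4

Unit-capacity flow: source→left, listed edges, right→sink; max matching = max flow.
Augmenting path W1→J5 (+1); matched 1.
Augmenting path W2→J1 (+1); matched 2.
Augmenting path W7→J6 (+1); matched 3.
Augmenting path W3→J1→W2→J2 (+1); matched 4.
No augmenting path remains; maximum matching = 4.
König certificate: {W2, J1, J5, J6} is a vertex cover of size 4 (every listed pair touches it), so no matching can be larger.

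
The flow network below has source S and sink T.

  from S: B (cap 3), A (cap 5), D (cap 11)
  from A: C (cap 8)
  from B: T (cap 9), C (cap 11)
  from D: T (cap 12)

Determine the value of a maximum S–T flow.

Augment S→B→T: bottleneck 3, flow now 3.
Augment S→D→T: bottleneck 11, flow now 14.
No augmenting path remains; maximum flow = 14.
In the residual graph, reachable from S: {S, A, C}.
Min-cut edges: S→B (3), S→D (11); capacity 3 + 11 = 14.
This cut is saturated, so no flow can exceed 14.

14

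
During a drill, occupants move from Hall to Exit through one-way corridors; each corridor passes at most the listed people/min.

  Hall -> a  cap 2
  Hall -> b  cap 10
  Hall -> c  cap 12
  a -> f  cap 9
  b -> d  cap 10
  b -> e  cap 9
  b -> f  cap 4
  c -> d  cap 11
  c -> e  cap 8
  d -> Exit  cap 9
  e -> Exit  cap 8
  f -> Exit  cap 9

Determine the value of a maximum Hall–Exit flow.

Augment Hall→a→f→Exit: bottleneck 2, flow now 2.
Augment Hall→b→d→Exit: bottleneck 9, flow now 11.
Augment Hall→b→e→Exit: bottleneck 1, flow now 12.
Augment Hall→c→e→Exit: bottleneck 7, flow now 19.
Augment Hall→c→d→b→f→Exit: bottleneck 4, flow now 23. (uses reverse residual edge)
No augmenting path remains; maximum flow = 23.
In the residual graph, reachable from Hall: {Hall, b, c, d, e}.
Min-cut edges: Hall→a (2), b→f (4), d→Exit (9), e→Exit (8); capacity 2 + 4 + 9 + 8 = 23.
This cut is saturated, so no flow can exceed 23.

23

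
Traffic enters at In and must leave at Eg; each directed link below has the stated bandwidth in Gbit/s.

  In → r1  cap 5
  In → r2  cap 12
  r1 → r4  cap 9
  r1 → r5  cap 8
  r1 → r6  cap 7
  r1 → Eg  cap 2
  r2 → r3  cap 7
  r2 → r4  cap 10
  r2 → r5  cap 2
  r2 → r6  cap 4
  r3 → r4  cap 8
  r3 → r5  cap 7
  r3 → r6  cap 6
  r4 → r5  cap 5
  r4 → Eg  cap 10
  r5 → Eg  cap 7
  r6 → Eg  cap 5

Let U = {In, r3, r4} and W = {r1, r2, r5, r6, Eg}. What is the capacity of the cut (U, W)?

45

Edges leaving {In, r3, r4}: In→r1 (5), In→r2 (12), r3→r5 (7), r3→r6 (6), r4→r5 (5), r4→Eg (10).
Cut capacity = 5 + 12 + 7 + 6 + 5 + 10 = 45.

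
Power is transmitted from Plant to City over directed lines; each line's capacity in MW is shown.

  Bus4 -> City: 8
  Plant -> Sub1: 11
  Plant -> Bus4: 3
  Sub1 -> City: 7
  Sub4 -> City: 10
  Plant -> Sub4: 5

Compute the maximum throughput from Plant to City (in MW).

Augment Plant→Sub1→City: bottleneck 7, flow now 7.
Augment Plant→Sub4→City: bottleneck 5, flow now 12.
Augment Plant→Bus4→City: bottleneck 3, flow now 15.
No augmenting path remains; maximum flow = 15.
In the residual graph, reachable from Plant: {Plant, Sub1}.
Min-cut edges: Plant→Sub4 (5), Plant→Bus4 (3), Sub1→City (7); capacity 5 + 3 + 7 = 15.
This cut is saturated, so no flow can exceed 15.

15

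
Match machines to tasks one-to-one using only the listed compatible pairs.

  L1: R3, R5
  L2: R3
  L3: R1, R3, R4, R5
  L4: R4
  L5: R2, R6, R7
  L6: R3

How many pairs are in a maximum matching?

Unit-capacity flow: source→left, listed edges, right→sink; max matching = max flow.
Augmenting path L1→R3 (+1); matched 1.
Augmenting path L3→R1 (+1); matched 2.
Augmenting path L4→R4 (+1); matched 3.
Augmenting path L5→R2 (+1); matched 4.
Augmenting path L2→R3→L1→R5 (+1); matched 5.
No augmenting path remains; maximum matching = 5.
König certificate: {L1, L3, L4, L5, R3} is a vertex cover of size 5 (every listed pair touches it), so no matching can be larger.

5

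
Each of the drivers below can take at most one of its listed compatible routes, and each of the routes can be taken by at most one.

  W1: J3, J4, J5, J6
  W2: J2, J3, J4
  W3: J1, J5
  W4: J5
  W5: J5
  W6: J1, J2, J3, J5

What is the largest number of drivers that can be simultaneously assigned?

5

Unit-capacity flow: source→left, listed edges, right→sink; max matching = max flow.
Augmenting path W1→J3 (+1); matched 1.
Augmenting path W2→J2 (+1); matched 2.
Augmenting path W3→J1 (+1); matched 3.
Augmenting path W4→J5 (+1); matched 4.
Augmenting path W6→J2→W2→J4 (+1); matched 5.
No augmenting path remains; maximum matching = 5.
König certificate: {W1, W2, W3, W6, J5} is a vertex cover of size 5 (every listed pair touches it), so no matching can be larger.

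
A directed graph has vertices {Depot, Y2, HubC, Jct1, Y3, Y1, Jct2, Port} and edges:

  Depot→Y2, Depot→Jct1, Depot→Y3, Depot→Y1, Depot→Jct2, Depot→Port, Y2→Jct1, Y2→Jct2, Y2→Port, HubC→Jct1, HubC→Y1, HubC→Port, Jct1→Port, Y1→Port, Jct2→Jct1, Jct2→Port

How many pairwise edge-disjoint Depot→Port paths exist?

5

Assign every edge capacity 1; by Menger, the answer equals the max flow.
Path Depot→Port (+1); total 1.
Path Depot→Y2→Port (+1); total 2.
Path Depot→Jct1→Port (+1); total 3.
Path Depot→Y1→Port (+1); total 4.
Path Depot→Jct2→Port (+1); total 5.
No residual Depot→Port path; max flow = 5.
Certifying cut of size 5: {Depot→Jct1, Depot→Jct2, Depot→Port, Depot→Y1, Depot→Y2}.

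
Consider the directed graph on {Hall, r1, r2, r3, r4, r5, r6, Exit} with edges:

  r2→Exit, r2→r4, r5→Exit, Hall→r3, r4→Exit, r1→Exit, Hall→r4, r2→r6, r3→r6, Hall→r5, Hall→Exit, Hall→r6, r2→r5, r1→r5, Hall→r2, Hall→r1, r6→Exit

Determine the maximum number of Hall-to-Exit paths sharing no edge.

Assign every edge capacity 1; by Menger, the answer equals the max flow.
Path Hall→Exit (+1); total 1.
Path Hall→r1→Exit (+1); total 2.
Path Hall→r2→Exit (+1); total 3.
Path Hall→r4→Exit (+1); total 4.
Path Hall→r5→Exit (+1); total 5.
Path Hall→r6→Exit (+1); total 6.
No residual Hall→Exit path; max flow = 6.
Certifying cut of size 6: {Hall→Exit, Hall→r1, Hall→r2, Hall→r4, Hall→r5, r6→Exit}.

6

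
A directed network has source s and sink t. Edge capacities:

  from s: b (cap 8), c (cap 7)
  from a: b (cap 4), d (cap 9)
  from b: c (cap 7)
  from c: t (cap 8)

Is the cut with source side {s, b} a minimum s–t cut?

No — its capacity is 14, but the minimum cut has capacity 8.

Given cut capacity: 7 + 7 = 14.
Augment s→c→t: bottleneck 7, flow now 7.
Augment s→b→c→t: bottleneck 1, flow now 8.
No augmenting path remains; maximum flow = 8.
In the residual graph, reachable from s: {s, b, c}.
Min-cut edges: c→t (8); capacity 8 = 8.
Cut capacity 14 exceeds the max flow 8, so it is not minimum.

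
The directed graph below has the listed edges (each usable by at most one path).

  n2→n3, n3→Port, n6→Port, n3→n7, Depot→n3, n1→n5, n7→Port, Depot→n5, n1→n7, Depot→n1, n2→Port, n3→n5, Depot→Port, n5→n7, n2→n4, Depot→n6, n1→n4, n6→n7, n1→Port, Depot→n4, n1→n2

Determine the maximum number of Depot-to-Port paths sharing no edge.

5

Assign every edge capacity 1; by Menger, the answer equals the max flow.
Path Depot→Port (+1); total 1.
Path Depot→n1→Port (+1); total 2.
Path Depot→n3→Port (+1); total 3.
Path Depot→n6→Port (+1); total 4.
Path Depot→n5→n7→Port (+1); total 5.
No residual Depot→Port path; max flow = 5.
Certifying cut of size 5: {Depot→Port, Depot→n1, Depot→n3, Depot→n5, Depot→n6}.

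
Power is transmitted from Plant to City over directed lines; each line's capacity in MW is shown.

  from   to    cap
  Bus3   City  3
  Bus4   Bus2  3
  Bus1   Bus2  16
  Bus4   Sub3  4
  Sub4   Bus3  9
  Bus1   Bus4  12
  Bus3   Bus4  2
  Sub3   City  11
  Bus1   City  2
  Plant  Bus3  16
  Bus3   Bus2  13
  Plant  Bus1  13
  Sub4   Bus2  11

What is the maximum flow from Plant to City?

9

Augment Plant→Bus3→City: bottleneck 3, flow now 3.
Augment Plant→Bus1→City: bottleneck 2, flow now 5.
Augment Plant→Bus3→Bus4→Sub3→City: bottleneck 2, flow now 7.
Augment Plant→Bus1→Bus4→Sub3→City: bottleneck 2, flow now 9.
No augmenting path remains; maximum flow = 9.
In the residual graph, reachable from Plant: {Plant, Bus3, Bus1, Bus4, Bus2}.
Min-cut edges: Bus3→City (3), Bus1→City (2), Bus4→Sub3 (4); capacity 3 + 2 + 4 = 9.
This cut is saturated, so no flow can exceed 9.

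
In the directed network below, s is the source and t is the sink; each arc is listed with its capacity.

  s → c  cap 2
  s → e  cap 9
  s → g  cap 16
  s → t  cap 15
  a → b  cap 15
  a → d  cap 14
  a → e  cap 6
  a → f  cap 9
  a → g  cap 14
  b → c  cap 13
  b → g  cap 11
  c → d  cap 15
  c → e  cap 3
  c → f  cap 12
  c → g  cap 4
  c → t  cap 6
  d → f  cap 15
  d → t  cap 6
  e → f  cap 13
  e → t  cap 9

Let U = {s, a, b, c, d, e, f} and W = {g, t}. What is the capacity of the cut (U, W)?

81

Edges leaving {s, a, b, c, d, e, f}: s→g (16), s→t (15), a→g (14), b→g (11), c→g (4), c→t (6), d→t (6), e→t (9).
Cut capacity = 16 + 15 + 14 + 11 + 4 + 6 + 6 + 9 = 81.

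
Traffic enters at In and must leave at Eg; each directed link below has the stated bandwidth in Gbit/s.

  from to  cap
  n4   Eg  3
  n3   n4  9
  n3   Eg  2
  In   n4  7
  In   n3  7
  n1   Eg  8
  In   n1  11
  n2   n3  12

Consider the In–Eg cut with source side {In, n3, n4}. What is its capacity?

16

Edges leaving {In, n3, n4}: In→n1 (11), n3→Eg (2), n4→Eg (3).
Cut capacity = 11 + 2 + 3 = 16.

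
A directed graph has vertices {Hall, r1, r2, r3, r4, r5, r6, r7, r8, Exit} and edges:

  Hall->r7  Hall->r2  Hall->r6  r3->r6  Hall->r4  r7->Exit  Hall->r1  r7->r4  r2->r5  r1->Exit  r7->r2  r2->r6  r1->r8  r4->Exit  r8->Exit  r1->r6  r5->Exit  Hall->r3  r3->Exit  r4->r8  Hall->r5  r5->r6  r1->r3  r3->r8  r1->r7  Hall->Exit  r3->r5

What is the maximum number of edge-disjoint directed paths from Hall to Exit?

Assign every edge capacity 1; by Menger, the answer equals the max flow.
Path Hall→Exit (+1); total 1.
Path Hall→r1→Exit (+1); total 2.
Path Hall→r3→Exit (+1); total 3.
Path Hall→r4→Exit (+1); total 4.
Path Hall→r5→Exit (+1); total 5.
Path Hall→r7→Exit (+1); total 6.
No residual Hall→Exit path; max flow = 6.
Certifying cut of size 6: {Hall→Exit, Hall→r1, Hall→r3, Hall→r4, Hall→r7, r5→Exit}.

6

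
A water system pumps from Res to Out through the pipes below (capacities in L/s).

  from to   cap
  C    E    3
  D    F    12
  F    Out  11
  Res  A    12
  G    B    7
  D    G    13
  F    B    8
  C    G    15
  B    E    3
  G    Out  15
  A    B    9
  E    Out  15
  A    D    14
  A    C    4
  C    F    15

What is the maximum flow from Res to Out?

12

Augment Res→A→B→E→Out: bottleneck 3, flow now 3.
Augment Res→A→C→E→Out: bottleneck 3, flow now 6.
Augment Res→A→C→F→Out: bottleneck 1, flow now 7.
Augment Res→A→D→F→Out: bottleneck 5, flow now 12.
No augmenting path remains; maximum flow = 12.
In the residual graph, reachable from Res: {Res}.
Min-cut edges: Res→A (12); capacity 12 = 12.
This cut is saturated, so no flow can exceed 12.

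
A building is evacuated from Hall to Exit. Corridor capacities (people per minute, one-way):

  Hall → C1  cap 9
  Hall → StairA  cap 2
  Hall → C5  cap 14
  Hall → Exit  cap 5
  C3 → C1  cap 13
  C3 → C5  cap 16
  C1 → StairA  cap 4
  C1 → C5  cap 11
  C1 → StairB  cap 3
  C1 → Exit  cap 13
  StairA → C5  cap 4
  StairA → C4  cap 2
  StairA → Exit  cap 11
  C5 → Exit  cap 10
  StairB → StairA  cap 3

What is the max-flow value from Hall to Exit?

26

Augment Hall→Exit: bottleneck 5, flow now 5.
Augment Hall→C1→Exit: bottleneck 9, flow now 14.
Augment Hall→StairA→Exit: bottleneck 2, flow now 16.
Augment Hall→C5→Exit: bottleneck 10, flow now 26.
No augmenting path remains; maximum flow = 26.
In the residual graph, reachable from Hall: {Hall, C5}.
Min-cut edges: Hall→C1 (9), Hall→StairA (2), Hall→Exit (5), C5→Exit (10); capacity 9 + 2 + 5 + 10 = 26.
This cut is saturated, so no flow can exceed 26.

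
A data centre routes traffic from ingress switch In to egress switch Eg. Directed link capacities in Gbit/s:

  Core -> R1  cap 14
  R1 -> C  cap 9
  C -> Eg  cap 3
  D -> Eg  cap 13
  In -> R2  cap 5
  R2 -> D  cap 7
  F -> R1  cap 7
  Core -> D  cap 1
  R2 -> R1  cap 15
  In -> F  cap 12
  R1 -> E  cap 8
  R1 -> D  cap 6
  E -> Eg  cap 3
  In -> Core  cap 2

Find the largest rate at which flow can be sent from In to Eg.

14

Augment In→R2→D→Eg: bottleneck 5, flow now 5.
Augment In→Core→D→Eg: bottleneck 1, flow now 6.
Augment In→Core→R1→C→Eg: bottleneck 1, flow now 7.
Augment In→F→R1→C→Eg: bottleneck 2, flow now 9.
Augment In→F→R1→D→Eg: bottleneck 5, flow now 14.
No augmenting path remains; maximum flow = 14.
In the residual graph, reachable from In: {In, F}.
Min-cut edges: In→R2 (5), In→Core (2), F→R1 (7); capacity 5 + 2 + 7 = 14.
This cut is saturated, so no flow can exceed 14.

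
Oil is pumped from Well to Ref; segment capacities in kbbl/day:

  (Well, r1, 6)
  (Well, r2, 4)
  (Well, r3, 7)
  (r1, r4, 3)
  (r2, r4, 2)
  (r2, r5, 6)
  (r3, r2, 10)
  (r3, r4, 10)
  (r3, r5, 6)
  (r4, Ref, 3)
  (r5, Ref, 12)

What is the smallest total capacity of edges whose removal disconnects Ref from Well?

14

Augment Well→r1→r4→Ref: bottleneck 3, flow now 3.
Augment Well→r2→r5→Ref: bottleneck 4, flow now 7.
Augment Well→r3→r5→Ref: bottleneck 6, flow now 13.
Augment Well→r3→r2→r5→Ref: bottleneck 1, flow now 14.
No augmenting path remains; maximum flow = 14.
By max-flow min-cut, the minimum cut capacity equals the max flow.
In the residual graph, reachable from Well: {Well, r1}.
Min-cut edges: Well→r2 (4), Well→r3 (7), r1→r4 (3); capacity 4 + 7 + 3 = 14.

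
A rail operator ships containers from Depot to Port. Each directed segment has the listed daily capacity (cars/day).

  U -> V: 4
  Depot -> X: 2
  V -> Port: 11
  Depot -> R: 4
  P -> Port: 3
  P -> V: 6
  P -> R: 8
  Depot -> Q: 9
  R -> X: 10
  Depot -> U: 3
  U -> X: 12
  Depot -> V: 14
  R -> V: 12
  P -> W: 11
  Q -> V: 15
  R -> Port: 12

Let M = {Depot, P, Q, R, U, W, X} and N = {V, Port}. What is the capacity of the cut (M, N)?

Edges leaving {Depot, P, Q, R, U, W, X}: Depot→V (14), P→V (6), P→Port (3), Q→V (15), R→V (12), R→Port (12), U→V (4).
Cut capacity = 14 + 6 + 3 + 15 + 12 + 12 + 4 = 66.

66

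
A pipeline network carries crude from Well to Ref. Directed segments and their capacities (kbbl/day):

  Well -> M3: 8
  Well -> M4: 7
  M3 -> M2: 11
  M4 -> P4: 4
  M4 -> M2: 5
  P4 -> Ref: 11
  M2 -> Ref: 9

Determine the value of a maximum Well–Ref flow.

13

Augment Well→M3→M2→Ref: bottleneck 8, flow now 8.
Augment Well→M4→P4→Ref: bottleneck 4, flow now 12.
Augment Well→M4→M2→Ref: bottleneck 1, flow now 13.
No augmenting path remains; maximum flow = 13.
In the residual graph, reachable from Well: {Well, M3, M4, M2}.
Min-cut edges: M4→P4 (4), M2→Ref (9); capacity 4 + 9 = 13.
This cut is saturated, so no flow can exceed 13.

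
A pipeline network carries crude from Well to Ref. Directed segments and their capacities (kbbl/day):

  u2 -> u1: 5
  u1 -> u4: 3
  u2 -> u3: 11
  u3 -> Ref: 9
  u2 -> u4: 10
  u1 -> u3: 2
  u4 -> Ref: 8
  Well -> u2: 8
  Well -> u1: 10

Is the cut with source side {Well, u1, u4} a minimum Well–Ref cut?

No — its capacity is 18, but the minimum cut has capacity 13.

Given cut capacity: 8 + 2 + 8 = 18.
Augment Well→u1→u3→Ref: bottleneck 2, flow now 2.
Augment Well→u1→u4→Ref: bottleneck 3, flow now 5.
Augment Well→u2→u3→Ref: bottleneck 7, flow now 12.
Augment Well→u2→u4→Ref: bottleneck 1, flow now 13.
No augmenting path remains; maximum flow = 13.
In the residual graph, reachable from Well: {Well, u1}.
Min-cut edges: Well→u2 (8), u1→u3 (2), u1→u4 (3); capacity 8 + 2 + 3 = 13.
Cut capacity 18 exceeds the max flow 13, so it is not minimum.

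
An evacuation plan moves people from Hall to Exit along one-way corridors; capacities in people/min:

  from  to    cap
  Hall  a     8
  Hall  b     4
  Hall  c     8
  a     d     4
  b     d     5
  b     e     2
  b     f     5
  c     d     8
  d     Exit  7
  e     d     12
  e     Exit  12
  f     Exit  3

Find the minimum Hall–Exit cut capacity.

Augment Hall→a→d→Exit: bottleneck 4, flow now 4.
Augment Hall→b→d→Exit: bottleneck 3, flow now 7.
Augment Hall→b→e→Exit: bottleneck 1, flow now 8.
Augment Hall→c→d→b→e→Exit: bottleneck 1, flow now 9. (uses reverse residual edge)
Augment Hall→c→d→b→f→Exit: bottleneck 2, flow now 11. (uses reverse residual edge)
No augmenting path remains; maximum flow = 11.
By max-flow min-cut, the minimum cut capacity equals the max flow.
In the residual graph, reachable from Hall: {Hall, a, c, d}.
Min-cut edges: Hall→b (4), d→Exit (7); capacity 4 + 7 = 11.

11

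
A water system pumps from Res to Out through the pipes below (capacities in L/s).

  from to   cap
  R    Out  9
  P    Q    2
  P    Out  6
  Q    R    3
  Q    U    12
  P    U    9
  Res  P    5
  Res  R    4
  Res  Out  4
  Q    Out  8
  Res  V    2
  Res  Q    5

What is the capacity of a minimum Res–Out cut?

18

Augment Res→Out: bottleneck 4, flow now 4.
Augment Res→P→Out: bottleneck 5, flow now 9.
Augment Res→Q→Out: bottleneck 5, flow now 14.
Augment Res→R→Out: bottleneck 4, flow now 18.
No augmenting path remains; maximum flow = 18.
By max-flow min-cut, the minimum cut capacity equals the max flow.
In the residual graph, reachable from Res: {Res, V}.
Min-cut edges: Res→P (5), Res→Q (5), Res→R (4), Res→Out (4); capacity 5 + 5 + 4 + 4 = 18.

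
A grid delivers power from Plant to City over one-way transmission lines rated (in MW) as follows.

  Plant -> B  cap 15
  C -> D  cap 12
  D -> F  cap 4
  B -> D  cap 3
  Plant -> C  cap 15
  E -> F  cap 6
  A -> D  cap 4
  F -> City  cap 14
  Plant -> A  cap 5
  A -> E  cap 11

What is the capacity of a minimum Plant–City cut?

Augment Plant→A→D→F→City: bottleneck 4, flow now 4.
Augment Plant→A→E→F→City: bottleneck 1, flow now 5.
Augment Plant→B→D→A→E→F→City: bottleneck 3, flow now 8. (uses reverse residual edge)
Augment Plant→C→D→A→E→F→City: bottleneck 1, flow now 9. (uses reverse residual edge)
No augmenting path remains; maximum flow = 9.
By max-flow min-cut, the minimum cut capacity equals the max flow.
In the residual graph, reachable from Plant: {Plant, B, C, D}.
Min-cut edges: Plant→A (5), D→F (4); capacity 5 + 4 = 9.

9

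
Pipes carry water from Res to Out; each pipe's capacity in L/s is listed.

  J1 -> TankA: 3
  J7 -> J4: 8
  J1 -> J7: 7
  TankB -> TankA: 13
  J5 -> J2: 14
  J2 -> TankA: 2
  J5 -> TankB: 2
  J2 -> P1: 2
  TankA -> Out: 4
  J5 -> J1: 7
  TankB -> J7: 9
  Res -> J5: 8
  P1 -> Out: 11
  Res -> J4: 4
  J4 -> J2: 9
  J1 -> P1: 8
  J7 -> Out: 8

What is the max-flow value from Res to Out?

12

Augment Res→J5→J1→P1→Out: bottleneck 7, flow now 7.
Augment Res→J5→TankB→J7→Out: bottleneck 1, flow now 8.
Augment Res→J4→J2→P1→Out: bottleneck 2, flow now 10.
Augment Res→J4→J2→TankA→Out: bottleneck 2, flow now 12.
No augmenting path remains; maximum flow = 12.
In the residual graph, reachable from Res: {Res}.
Min-cut edges: Res→J5 (8), Res→J4 (4); capacity 8 + 4 = 12.
This cut is saturated, so no flow can exceed 12.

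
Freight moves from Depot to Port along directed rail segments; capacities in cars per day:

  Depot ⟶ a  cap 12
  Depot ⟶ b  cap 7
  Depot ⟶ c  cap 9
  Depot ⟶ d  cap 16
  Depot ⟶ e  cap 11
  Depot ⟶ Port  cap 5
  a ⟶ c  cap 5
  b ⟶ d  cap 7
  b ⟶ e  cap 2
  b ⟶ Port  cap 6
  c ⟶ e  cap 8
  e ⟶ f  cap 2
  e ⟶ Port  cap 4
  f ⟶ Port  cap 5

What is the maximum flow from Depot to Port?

17

Augment Depot→Port: bottleneck 5, flow now 5.
Augment Depot→b→Port: bottleneck 6, flow now 11.
Augment Depot→e→Port: bottleneck 4, flow now 15.
Augment Depot→e→f→Port: bottleneck 2, flow now 17.
No augmenting path remains; maximum flow = 17.
In the residual graph, reachable from Depot: {Depot, a, b, c, d, e}.
Min-cut edges: Depot→Port (5), b→Port (6), e→f (2), e→Port (4); capacity 5 + 6 + 2 + 4 = 17.
This cut is saturated, so no flow can exceed 17.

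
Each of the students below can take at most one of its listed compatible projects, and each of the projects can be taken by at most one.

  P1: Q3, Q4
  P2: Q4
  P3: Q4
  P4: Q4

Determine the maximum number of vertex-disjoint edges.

Unit-capacity flow: source→left, listed edges, right→sink; max matching = max flow.
Augmenting path P1→Q3 (+1); matched 1.
Augmenting path P2→Q4 (+1); matched 2.
No augmenting path remains; maximum matching = 2.
König certificate: {P1, Q4} is a vertex cover of size 2 (every listed pair touches it), so no matching can be larger.

2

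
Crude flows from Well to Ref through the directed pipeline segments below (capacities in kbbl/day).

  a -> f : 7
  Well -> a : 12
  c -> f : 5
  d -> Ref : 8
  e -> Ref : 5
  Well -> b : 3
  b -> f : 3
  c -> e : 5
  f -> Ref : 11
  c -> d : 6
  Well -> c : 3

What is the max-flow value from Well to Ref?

Augment Well→a→f→Ref: bottleneck 7, flow now 7.
Augment Well→b→f→Ref: bottleneck 3, flow now 10.
Augment Well→c→d→Ref: bottleneck 3, flow now 13.
No augmenting path remains; maximum flow = 13.
In the residual graph, reachable from Well: {Well, a}.
Min-cut edges: Well→b (3), Well→c (3), a→f (7); capacity 3 + 3 + 7 = 13.
This cut is saturated, so no flow can exceed 13.

13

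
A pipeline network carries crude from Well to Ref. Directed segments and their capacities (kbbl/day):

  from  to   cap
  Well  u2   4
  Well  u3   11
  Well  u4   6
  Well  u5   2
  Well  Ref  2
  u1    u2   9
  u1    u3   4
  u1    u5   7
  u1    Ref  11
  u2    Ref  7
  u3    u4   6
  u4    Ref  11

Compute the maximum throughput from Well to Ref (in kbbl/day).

Augment Well→Ref: bottleneck 2, flow now 2.
Augment Well→u2→Ref: bottleneck 4, flow now 6.
Augment Well→u4→Ref: bottleneck 6, flow now 12.
Augment Well→u3→u4→Ref: bottleneck 5, flow now 17.
No augmenting path remains; maximum flow = 17.
In the residual graph, reachable from Well: {Well, u3, u4, u5}.
Min-cut edges: Well→u2 (4), Well→Ref (2), u4→Ref (11); capacity 4 + 2 + 11 = 17.
This cut is saturated, so no flow can exceed 17.

17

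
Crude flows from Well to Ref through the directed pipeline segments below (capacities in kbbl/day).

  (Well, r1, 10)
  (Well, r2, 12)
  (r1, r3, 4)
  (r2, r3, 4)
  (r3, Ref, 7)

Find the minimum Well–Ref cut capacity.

Augment Well→r1→r3→Ref: bottleneck 4, flow now 4.
Augment Well→r2→r3→Ref: bottleneck 3, flow now 7.
No augmenting path remains; maximum flow = 7.
By max-flow min-cut, the minimum cut capacity equals the max flow.
In the residual graph, reachable from Well: {Well, r1, r2, r3}.
Min-cut edges: r3→Ref (7); capacity 7 = 7.

7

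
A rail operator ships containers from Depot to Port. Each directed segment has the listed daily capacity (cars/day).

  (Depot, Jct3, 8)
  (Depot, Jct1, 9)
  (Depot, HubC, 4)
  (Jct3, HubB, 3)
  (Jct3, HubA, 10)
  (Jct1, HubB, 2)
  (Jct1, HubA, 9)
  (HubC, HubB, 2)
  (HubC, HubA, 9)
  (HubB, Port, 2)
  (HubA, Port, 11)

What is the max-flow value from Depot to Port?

Augment Depot→Jct3→HubB→Port: bottleneck 2, flow now 2.
Augment Depot→Jct3→HubA→Port: bottleneck 6, flow now 8.
Augment Depot→Jct1→HubA→Port: bottleneck 5, flow now 13.
No augmenting path remains; maximum flow = 13.
In the residual graph, reachable from Depot: {Depot, Jct3, Jct1, HubC, HubB, HubA}.
Min-cut edges: HubB→Port (2), HubA→Port (11); capacity 2 + 11 = 13.
This cut is saturated, so no flow can exceed 13.

13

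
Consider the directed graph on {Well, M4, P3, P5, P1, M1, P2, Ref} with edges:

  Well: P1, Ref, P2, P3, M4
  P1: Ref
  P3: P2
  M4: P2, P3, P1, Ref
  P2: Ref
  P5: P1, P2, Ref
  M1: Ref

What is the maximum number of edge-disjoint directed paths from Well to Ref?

Assign every edge capacity 1; by Menger, the answer equals the max flow.
Path Well→Ref (+1); total 1.
Path Well→M4→Ref (+1); total 2.
Path Well→P1→Ref (+1); total 3.
Path Well→P2→Ref (+1); total 4.
No residual Well→Ref path; max flow = 4.
Certifying cut of size 4: {P2→Ref, Well→M4, Well→P1, Well→Ref}.

4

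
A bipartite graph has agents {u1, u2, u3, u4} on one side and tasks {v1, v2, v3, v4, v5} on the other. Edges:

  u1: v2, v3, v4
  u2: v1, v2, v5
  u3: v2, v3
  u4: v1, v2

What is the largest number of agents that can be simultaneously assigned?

4

Unit-capacity flow: source→left, listed edges, right→sink; max matching = max flow.
Augmenting path u1→v2 (+1); matched 1.
Augmenting path u2→v1 (+1); matched 2.
Augmenting path u3→v3 (+1); matched 3.
Augmenting path u4→v1→u2→v5 (+1); matched 4.
No augmenting path remains; maximum matching = 4.
König certificate: {u1, u2, u3, u4} is a vertex cover of size 4 (every listed pair touches it), so no matching can be larger.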